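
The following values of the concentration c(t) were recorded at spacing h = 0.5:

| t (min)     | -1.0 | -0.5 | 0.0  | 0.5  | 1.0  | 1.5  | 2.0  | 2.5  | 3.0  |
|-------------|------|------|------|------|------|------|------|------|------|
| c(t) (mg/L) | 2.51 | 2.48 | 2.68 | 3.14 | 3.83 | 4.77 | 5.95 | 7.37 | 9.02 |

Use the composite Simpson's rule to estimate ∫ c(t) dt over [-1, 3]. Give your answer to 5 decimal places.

h = 0.5, n = 8.
(h/3)·[y₀ + 4y₁ + 2y₂ + 4y₃ + 2y₄ + 4y₅ + 2y₆ + 4y₇ + y₈] = 0.166667·(107.49) = 17.91500.

17.91500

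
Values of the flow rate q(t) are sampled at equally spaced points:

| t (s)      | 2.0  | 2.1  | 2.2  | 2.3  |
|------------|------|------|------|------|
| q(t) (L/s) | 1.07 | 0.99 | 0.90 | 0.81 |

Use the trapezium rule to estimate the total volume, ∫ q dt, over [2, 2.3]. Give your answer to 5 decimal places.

h = 0.1, n = 3.
(h/2)·[y₀ + 2y₁ + 2y₂ + y₃] = 0.05·(5.66) = 0.28300.

0.28300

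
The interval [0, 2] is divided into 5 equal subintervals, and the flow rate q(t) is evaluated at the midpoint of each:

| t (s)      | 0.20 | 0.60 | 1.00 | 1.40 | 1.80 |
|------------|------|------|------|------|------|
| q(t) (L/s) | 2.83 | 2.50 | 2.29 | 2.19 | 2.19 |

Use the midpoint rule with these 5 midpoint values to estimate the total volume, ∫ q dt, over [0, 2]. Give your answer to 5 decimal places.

h = 0.4, n = 5.
h·[y(m₁) + y(m₂) + y(m₃) + y(m₄) + y(m₅)] = 0.4·(12.00) = 4.80000.

4.80000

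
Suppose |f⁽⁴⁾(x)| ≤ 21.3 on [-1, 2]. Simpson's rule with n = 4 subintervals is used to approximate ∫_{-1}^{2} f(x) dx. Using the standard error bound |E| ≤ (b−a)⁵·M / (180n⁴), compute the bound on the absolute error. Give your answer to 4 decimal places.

0.1123

|E| ≤ (3)⁵·21.3 / (180·4⁴) = 5175.9/46080 = 0.1123.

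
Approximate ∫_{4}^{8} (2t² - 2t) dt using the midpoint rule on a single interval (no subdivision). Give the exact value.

240

M = (b−a)·f(6) = 4·(60) = 240.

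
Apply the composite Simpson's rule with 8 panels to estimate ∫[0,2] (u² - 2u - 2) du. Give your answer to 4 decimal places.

h = (2 − 0)/8 = 0.25.
Nodes u₀,…,u₈ = 0, 0.25, 0.5, 0.75, 1, 1.25, 1.5, 1.75, 2.
f(u) = u² - 2u - 2: f₀=-2, f₁=-2.4375, f₂=-2.75, f₃=-2.9375, f₄=-3, f₅=-2.9375, f₆=-2.75, f₇=-2.4375, f₈=-2.
(h/3)·[f₀ + 4f₁ + 2f₂ + 4f₃ + 2f₄ + 4f₅ + 2f₆ + 4f₇ + f₈] = 0.083333·(-64) = -5.3333.

-5.3333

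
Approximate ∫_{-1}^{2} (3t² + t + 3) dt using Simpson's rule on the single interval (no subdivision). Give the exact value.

S = (b−a)/6 · [f(-1) + 4f(0.5) + f(2)] = 0.5·[5 + 4·4.25 + 17] = 19.5.

19.5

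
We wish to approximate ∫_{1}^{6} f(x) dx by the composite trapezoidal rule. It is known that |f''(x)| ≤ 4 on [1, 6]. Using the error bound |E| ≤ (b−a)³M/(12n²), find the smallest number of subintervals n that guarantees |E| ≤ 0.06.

27

Need 500/(12n²) ≤ 0.06.
n² ≥ 500/(12·0.06) = 694.444 ⇒ n ≥ 26.3523, so the smallest n is 27.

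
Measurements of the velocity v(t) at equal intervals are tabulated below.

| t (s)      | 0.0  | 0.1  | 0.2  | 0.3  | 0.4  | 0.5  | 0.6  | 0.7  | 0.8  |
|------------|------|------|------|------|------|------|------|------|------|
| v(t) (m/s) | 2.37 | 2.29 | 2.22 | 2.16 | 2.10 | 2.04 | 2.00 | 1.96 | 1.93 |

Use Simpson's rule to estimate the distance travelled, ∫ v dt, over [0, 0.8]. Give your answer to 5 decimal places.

h = 0.1, n = 8.
(h/3)·[y₀ + 4y₁ + 2y₂ + 4y₃ + 2y₄ + 4y₅ + 2y₆ + 4y₇ + y₈] = 0.033333·(50.74) = 1.69133.

1.69133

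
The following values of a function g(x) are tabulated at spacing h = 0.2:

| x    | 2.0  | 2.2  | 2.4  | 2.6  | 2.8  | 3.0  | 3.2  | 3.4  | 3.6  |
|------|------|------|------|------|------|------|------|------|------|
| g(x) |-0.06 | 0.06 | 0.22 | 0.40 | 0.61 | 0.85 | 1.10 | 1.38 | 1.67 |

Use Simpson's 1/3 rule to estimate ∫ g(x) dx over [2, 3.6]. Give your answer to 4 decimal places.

h = 0.2, n = 8.
(h/3)·[y₀ + 4y₁ + 2y₂ + 4y₃ + 2y₄ + 4y₅ + 2y₆ + 4y₇ + y₈] = 0.066667·(16.23) = 1.0820.

1.0820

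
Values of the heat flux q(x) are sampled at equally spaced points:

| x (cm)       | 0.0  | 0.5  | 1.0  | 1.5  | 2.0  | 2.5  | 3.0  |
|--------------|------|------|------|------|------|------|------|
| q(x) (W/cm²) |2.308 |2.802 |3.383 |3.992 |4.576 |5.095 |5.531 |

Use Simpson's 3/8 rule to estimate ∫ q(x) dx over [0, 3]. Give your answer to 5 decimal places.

h = 0.5, n = 6.
(3h/8)·[y₀ + 3y₁ + 3y₂ + 2y₃ + 3y₄ + 3y₅ + y₆] = 0.1875·(63.391) = 11.88581.

11.88581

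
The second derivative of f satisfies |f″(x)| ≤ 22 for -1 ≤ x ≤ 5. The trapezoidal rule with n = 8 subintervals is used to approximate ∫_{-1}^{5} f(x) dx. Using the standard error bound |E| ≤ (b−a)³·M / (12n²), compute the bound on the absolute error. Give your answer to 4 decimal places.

6.1875

|E| ≤ (6)³·22 / (12·8²) = 4752/768 = 6.1875.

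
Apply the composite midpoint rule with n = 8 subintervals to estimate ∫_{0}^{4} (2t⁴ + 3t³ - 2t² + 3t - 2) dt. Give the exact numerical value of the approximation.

h = (4 − 0)/8 = 0.5.
Midpoints m₁,…,m₈ = 0.25, 0.75, 1.25, 1.75, 2.25, 2.75, 3.25, 3.75.
f(m₁)=-1.3203125, f(m₂)=1.0234375, f(m₃)=9.3671875, f(m₄)=31.9609375, f(m₅)=80.0546875, f(m₆)=167.8984375, f(m₇)=312.7421875, f(m₈)=534.8359375.
h·[f(m₁) + f(m₂) + f(m₃) + f(m₄) + f(m₅) + f(m₆) + f(m₇) + f(m₈)] = 0.5·(1136.5625) = 568.28125.

568.28125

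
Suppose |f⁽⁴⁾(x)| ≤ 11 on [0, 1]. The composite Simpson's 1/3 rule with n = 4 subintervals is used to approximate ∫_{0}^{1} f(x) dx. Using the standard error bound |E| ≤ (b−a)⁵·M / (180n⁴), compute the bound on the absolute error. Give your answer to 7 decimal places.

|E| ≤ (1)⁵·11 / (180·4⁴) = 11/46080 = 0.0002387.

0.0002387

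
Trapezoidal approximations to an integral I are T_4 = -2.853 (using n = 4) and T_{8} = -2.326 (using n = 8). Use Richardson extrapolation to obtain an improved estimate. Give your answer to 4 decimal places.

-2.1503

R = (4·T_{8} − T_4) / 3 = (4·(-2.326) − (-2.853))/3 = (-6.451)/3 = -2.1503.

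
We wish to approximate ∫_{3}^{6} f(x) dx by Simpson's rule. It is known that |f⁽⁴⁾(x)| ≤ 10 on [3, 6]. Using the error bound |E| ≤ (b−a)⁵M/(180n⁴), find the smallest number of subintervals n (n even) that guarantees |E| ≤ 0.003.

Need 2430/(180n⁴) ≤ 0.003.
n⁴ ≥ 2430/(180·0.003) = 4500 ⇒ n ≥ 8.1904, so the smallest even n is 10. (n must be even for Simpson's rule.)

10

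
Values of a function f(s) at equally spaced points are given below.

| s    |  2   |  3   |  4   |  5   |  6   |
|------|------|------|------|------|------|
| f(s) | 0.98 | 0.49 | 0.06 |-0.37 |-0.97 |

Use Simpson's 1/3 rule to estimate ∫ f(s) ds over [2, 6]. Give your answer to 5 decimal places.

h = 1, n = 4.
(h/3)·[y₀ + 4y₁ + 2y₂ + 4y₃ + y₄] = 0.333333·(0.61) = 0.20333.

0.20333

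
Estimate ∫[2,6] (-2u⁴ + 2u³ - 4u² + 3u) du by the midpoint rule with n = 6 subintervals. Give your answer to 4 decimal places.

h = (6 − 2)/6 = 0.666667.
Midpoints m₁,…,m₆ = 2.333333, 3, 3.666667, 4.333333, 5, 5.666667.
f(m₁)=-48.654321, f(m₂)=-135, f(m₃)=-305.691358, f(m₄)=-604.580247, f(m₅)=-1085, f(m₆)=-1809.765432.
h·[f(m₁) + f(m₂) + f(m₃) + f(m₄) + f(m₅) + f(m₆)] = 0.666667·(-3988.691358) = -2659.1276.

-2659.1276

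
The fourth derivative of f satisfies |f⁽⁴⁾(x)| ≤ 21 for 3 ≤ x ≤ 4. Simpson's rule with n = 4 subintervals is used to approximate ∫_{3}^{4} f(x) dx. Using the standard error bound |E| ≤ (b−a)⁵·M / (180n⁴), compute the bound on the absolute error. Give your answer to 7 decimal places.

0.0004557

|E| ≤ (1)⁵·21 / (180·4⁴) = 21/46080 = 0.0004557.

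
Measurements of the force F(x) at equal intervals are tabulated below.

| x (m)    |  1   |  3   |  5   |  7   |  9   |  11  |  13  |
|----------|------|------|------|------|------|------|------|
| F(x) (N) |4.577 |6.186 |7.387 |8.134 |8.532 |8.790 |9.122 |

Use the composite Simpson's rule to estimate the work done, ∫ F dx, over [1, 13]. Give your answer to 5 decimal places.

h = 2, n = 6.
(h/3)·[y₀ + 4y₁ + 2y₂ + 4y₃ + 2y₄ + 4y₅ + y₆] = 0.666667·(137.977) = 91.98467.

91.98467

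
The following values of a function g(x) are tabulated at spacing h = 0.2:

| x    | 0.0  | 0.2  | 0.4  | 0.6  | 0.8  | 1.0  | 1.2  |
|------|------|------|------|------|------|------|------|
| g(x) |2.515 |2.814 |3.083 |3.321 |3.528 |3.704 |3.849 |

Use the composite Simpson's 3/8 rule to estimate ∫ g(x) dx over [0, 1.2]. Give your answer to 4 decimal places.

h = 0.2, n = 6.
(3h/8)·[y₀ + 3y₁ + 3y₂ + 2y₃ + 3y₄ + 3y₅ + y₆] = 0.075·(52.393) = 3.9295.

3.9295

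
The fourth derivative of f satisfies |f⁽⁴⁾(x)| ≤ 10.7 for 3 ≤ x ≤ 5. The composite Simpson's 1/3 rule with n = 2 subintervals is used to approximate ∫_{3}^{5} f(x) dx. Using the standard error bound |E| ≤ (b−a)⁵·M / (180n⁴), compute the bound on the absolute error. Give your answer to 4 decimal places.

0.1189

|E| ≤ (2)⁵·10.7 / (180·2⁴) = 342.4/2880 = 0.1189.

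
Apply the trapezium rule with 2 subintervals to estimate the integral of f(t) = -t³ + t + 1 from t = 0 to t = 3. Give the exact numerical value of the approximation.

-17.8125

h = (3 − 0)/2 = 1.5.
Nodes t₀,…,t₂ = 0, 1.5, 3.
f(t) = -t³ + t + 1: f₀=1, f₁=-0.875, f₂=-23.
(h/2)·[f₀ + 2f₁ + f₂] = 0.75·(-23.75) = -17.8125.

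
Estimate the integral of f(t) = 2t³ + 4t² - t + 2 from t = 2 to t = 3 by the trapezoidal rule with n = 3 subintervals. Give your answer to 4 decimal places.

57.6852

h = (3 − 2)/3 = 0.333333.
Nodes t₀,…,t₃ = 2, 2.333333, 2.666667, 3.
f(t) = 2t³ + 4t² - t + 2: f₀=32, f₁=46.851852, f₂=65.703704, f₃=89.
(h/2)·[f₀ + 2f₁ + 2f₂ + f₃] = 0.166667·(346.111111) = 57.6852.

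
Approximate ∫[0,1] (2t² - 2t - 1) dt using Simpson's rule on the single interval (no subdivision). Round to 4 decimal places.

-1.3333

S = (b−a)/6 · [f(0) + 4f(0.5) + f(1)] = 0.166667·[(-1) + 4·(-1.5) + (-1)] = -1.3333.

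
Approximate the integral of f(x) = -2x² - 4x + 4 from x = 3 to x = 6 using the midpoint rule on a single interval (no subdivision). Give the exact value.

M = (b−a)·f(4.5) = 3·(-54.5) = -163.5.

-163.5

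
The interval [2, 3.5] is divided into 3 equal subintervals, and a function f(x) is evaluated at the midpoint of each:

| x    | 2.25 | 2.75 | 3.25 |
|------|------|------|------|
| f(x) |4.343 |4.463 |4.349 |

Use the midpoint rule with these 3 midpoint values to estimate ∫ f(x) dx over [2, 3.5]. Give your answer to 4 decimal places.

h = 0.5, n = 3.
h·[y(m₁) + y(m₂) + y(m₃)] = 0.5·(13.155) = 6.5775.

6.5775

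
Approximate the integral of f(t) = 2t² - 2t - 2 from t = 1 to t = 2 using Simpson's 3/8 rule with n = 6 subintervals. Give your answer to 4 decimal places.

-0.3333

h = (2 − 1)/6 = 0.166667.
Nodes t₀,…,t₆ = 1, 1.166667, 1.333333, 1.5, 1.666667, 1.833333, 2.
f(t) = 2t² - 2t - 2: f₀=-2, f₁=-1.611111, f₂=-1.111111, f₃=-0.5, f₄=0.222222, f₅=1.055556, f₆=2.
(3h/8)·[f₀ + 3f₁ + 3f₂ + 2f₃ + 3f₄ + 3f₅ + f₆] = 0.0625·(-5.333333) = -0.3333.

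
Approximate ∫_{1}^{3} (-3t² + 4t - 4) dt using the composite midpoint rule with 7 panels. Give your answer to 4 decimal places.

h = (3 − 1)/7 = 0.285714.
Midpoints m₁,…,m₇ = 1.142857, 1.428571, 1.714286, 2, 2.285714, 2.571429, 2.857143.
f(m₁)=-3.346939, f(m₂)=-4.408163, f(m₃)=-5.959184, f(m₄)=-8, f(m₅)=-10.530612, f(m₆)=-13.551020, f(m₇)=-17.061224.
h·[f(m₁) + f(m₂) + f(m₃) + f(m₄) + f(m₅) + f(m₆) + f(m₇)] = 0.285714·(-62.857143) = -17.9592.

-17.9592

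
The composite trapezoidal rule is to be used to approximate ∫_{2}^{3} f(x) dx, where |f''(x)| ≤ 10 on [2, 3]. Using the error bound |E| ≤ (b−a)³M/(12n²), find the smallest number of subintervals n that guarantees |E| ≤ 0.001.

29

Need 10/(12n²) ≤ 0.001.
n² ≥ 10/(12·0.001) = 833.333 ⇒ n ≥ 28.8675, so the smallest n is 29.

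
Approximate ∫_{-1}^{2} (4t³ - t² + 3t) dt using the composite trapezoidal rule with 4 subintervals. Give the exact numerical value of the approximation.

17.90625

h = (2 − (-1))/4 = 0.75.
Nodes t₀,…,t₄ = -1, -0.25, 0.5, 1.25, 2.
f(t) = 4t³ - t² + 3t: f₀=-8, f₁=-0.875, f₂=1.75, f₃=10, f₄=34.
(h/2)·[f₀ + 2f₁ + 2f₂ + 2f₃ + f₄] = 0.375·(47.75) = 17.90625.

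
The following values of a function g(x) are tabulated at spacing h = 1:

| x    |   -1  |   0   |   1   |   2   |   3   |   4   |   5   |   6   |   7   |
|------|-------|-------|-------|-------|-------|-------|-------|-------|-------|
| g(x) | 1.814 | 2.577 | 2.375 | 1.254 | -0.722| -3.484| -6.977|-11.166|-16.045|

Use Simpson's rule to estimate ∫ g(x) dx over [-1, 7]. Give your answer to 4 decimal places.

h = 1, n = 8.
(h/3)·[y₀ + 4y₁ + 2y₂ + 4y₃ + 2y₄ + 4y₅ + 2y₆ + 4y₇ + y₈] = 0.333333·(-68.155) = -22.7183.

-22.7183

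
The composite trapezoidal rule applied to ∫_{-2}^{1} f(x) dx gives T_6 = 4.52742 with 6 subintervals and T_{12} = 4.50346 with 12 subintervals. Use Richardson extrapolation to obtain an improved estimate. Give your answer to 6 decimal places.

4.495473

R = (4·T_{12} − T_6) / 3 = (4·4.50346 − 4.52742)/3 = (13.48642)/3 = 4.495473.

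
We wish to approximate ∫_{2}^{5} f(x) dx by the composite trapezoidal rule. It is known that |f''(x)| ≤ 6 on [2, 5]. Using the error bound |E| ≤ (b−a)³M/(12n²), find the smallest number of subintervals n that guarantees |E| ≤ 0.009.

Need 162/(12n²) ≤ 0.009.
n² ≥ 162/(12·0.009) = 1500 ⇒ n ≥ 38.7298, so the smallest n is 39.

39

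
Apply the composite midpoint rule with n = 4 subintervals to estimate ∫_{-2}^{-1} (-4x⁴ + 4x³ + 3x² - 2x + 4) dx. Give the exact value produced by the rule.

-25.4306640625

h = (-1 − (-2))/4 = 0.25.
Midpoints m₁,…,m₄ = -1.875, -1.625, -1.375, -1.125.
f(m₁)=-57.5087890625, f(m₂)=-29.8837890625, f(m₃)=-12.2744140625, f(m₄)=-2.0556640625.
h·[f(m₁) + f(m₂) + f(m₃) + f(m₄)] = 0.25·(-101.72265625) = -25.4306640625.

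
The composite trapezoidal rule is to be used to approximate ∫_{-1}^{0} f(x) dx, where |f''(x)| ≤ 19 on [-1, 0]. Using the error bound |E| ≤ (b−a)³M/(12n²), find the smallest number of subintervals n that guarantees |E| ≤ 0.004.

20

Need 19/(12n²) ≤ 0.004.
n² ≥ 19/(12·0.004) = 395.833 ⇒ n ≥ 19.8956, so the smallest n is 20.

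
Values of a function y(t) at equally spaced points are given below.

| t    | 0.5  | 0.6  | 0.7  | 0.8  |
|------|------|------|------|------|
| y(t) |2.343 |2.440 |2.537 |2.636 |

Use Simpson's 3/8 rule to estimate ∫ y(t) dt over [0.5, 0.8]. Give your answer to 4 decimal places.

0.7466

h = 0.1, n = 3.
(3h/8)·[y₀ + 3y₁ + 3y₂ + y₃] = 0.0375·(19.910) = 0.7466.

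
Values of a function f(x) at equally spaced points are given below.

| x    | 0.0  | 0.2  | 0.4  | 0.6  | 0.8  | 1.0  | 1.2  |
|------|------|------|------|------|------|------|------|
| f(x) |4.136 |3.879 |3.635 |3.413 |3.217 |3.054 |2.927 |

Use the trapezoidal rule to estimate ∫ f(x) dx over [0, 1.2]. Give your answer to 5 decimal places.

4.14590

h = 0.2, n = 6.
(h/2)·[y₀ + 2y₁ + 2y₂ + 2y₃ + 2y₄ + 2y₅ + y₆] = 0.1·(41.459) = 4.14590.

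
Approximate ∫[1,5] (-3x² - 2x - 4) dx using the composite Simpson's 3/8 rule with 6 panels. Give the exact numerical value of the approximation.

-164

h = (5 − 1)/6 = 0.666667.
Nodes x₀,…,x₆ = 1, 1.666667, 2.333333, 3, 3.666667, 4.333333, 5.
f(x) = -3x² - 2x - 4: f₀=-9, f₁=-15.666667, f₂=-25, f₃=-37, f₄=-51.666667, f₅=-69, f₆=-89.
(3h/8)·[f₀ + 3f₁ + 3f₂ + 2f₃ + 3f₄ + 3f₅ + f₆] = 0.25·(-656) = -164.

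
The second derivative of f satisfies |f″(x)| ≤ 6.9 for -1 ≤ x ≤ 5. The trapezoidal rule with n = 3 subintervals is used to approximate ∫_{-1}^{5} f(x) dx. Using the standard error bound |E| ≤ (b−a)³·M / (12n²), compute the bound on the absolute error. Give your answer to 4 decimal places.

13.8000

|E| ≤ (6)³·6.9 / (12·3²) = 1490.4/108 = 13.8000.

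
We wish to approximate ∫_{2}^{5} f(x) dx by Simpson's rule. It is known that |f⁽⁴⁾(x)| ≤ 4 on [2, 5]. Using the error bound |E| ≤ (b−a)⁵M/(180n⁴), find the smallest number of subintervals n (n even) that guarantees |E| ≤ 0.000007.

Need 972/(180n⁴) ≤ 0.000007.
n⁴ ≥ 972/(180·0.000007) = 771429 ⇒ n ≥ 29.6363, so the smallest even n is 30. (n must be even for Simpson's rule.)

30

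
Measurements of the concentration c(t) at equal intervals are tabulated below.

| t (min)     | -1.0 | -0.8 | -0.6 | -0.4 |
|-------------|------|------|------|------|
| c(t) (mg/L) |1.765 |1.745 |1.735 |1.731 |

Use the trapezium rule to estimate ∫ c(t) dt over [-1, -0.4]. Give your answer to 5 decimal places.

h = 0.2, n = 3.
(h/2)·[y₀ + 2y₁ + 2y₂ + y₃] = 0.1·(10.456) = 1.04560.

1.04560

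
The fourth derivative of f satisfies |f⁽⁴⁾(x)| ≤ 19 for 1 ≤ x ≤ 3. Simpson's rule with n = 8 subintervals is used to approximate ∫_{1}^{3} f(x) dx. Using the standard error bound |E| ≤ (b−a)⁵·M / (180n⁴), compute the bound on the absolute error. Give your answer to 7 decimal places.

0.0008247

|E| ≤ (2)⁵·19 / (180·8⁴) = 608/737280 = 0.0008247.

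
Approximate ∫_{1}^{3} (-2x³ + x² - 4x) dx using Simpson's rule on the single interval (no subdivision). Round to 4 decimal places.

-47.3333

S = (b−a)/6 · [f(1) + 4f(2) + f(3)] = 0.333333·[(-5) + 4·(-20) + (-57)] = -47.3333.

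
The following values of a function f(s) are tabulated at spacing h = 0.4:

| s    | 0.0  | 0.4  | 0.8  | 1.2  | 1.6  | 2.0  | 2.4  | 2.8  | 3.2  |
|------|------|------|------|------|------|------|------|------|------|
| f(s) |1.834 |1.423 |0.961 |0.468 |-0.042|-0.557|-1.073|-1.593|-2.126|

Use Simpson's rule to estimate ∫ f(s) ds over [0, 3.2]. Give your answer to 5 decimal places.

-0.21813

h = 0.4, n = 8.
(h/3)·[y₀ + 4y₁ + 2y₂ + 4y₃ + 2y₄ + 4y₅ + 2y₆ + 4y₇ + y₈] = 0.133333·(-1.636) = -0.21813.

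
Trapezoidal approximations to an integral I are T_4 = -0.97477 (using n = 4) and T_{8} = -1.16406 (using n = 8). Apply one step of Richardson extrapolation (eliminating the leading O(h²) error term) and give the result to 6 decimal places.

R = (4·T_{8} − T_4) / 3 = (4·(-1.16406) − (-0.97477))/3 = (-3.68147)/3 = -1.227157.

-1.227157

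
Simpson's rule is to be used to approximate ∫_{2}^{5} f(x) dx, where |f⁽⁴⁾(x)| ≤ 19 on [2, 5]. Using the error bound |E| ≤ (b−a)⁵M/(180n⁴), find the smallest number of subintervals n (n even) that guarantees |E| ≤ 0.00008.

Need 4617/(180n⁴) ≤ 0.00008.
n⁴ ≥ 4617/(180·0.00008) = 320625 ⇒ n ≥ 23.7957, so the smallest even n is 24. (n must be even for Simpson's rule.)

24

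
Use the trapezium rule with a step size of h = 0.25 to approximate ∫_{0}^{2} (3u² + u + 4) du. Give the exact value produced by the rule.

18.0625

h = (2 − 0)/8 = 0.25.
Nodes u₀,…,u₈ = 0, 0.25, 0.5, 0.75, 1, 1.25, 1.5, 1.75, 2.
f(u) = 3u² + u + 4: f₀=4, f₁=4.4375, f₂=5.25, f₃=6.4375, f₄=8, f₅=9.9375, f₆=12.25, f₇=14.9375, f₈=18.
(h/2)·[f₀ + 2f₁ + 2f₂ + 2f₃ + 2f₄ + 2f₅ + 2f₆ + 2f₇ + f₈] = 0.125·(144.5) = 18.0625.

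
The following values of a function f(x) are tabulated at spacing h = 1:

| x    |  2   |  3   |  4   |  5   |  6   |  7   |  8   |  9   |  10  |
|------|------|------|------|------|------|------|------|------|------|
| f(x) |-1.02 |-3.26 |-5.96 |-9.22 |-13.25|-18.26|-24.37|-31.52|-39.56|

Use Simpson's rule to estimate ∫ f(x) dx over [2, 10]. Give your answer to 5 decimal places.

h = 1, n = 8.
(h/3)·[y₀ + 4y₁ + 2y₂ + 4y₃ + 2y₄ + 4y₅ + 2y₆ + 4y₇ + y₈] = 0.333333·(-376.78) = -125.59333.

-125.59333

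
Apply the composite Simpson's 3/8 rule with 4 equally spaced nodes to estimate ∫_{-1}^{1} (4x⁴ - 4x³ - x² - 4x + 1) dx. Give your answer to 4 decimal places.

3.4074

h = (1 − (-1))/3 = 0.666667.
Nodes x₀,…,x₃ = -1, -0.333333, 0.333333, 1.
f(x) = 4x⁴ - 4x³ - x² - 4x + 1: f₀=12, f₁=2.419753, f₂=-0.543210, f₃=-4.
(3h/8)·[f₀ + 3f₁ + 3f₂ + f₃] = 0.25·(13.629630) = 3.4074.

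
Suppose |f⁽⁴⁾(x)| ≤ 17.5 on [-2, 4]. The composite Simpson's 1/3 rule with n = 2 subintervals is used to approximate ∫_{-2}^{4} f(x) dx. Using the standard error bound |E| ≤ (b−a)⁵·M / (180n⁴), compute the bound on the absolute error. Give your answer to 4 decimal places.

|E| ≤ (6)⁵·17.5 / (180·2⁴) = 136080/2880 = 47.2500.

47.2500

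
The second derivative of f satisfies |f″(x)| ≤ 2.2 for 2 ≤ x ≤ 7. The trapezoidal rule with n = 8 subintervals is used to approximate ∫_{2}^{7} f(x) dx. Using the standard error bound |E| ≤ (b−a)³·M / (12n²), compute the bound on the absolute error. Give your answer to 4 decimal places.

|E| ≤ (5)³·2.2 / (12·8²) = 275/768 = 0.3581.

0.3581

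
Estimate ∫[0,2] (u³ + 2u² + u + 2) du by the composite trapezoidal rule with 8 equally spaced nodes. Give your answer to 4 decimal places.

h = (2 − 0)/7 = 0.285714.
Nodes u₀,…,u₇ = 0, 0.285714, 0.571429, 0.857143, 1.142857, 1.428571, 1.714286, 2.
f(u) = u³ + 2u² + u + 2: f₀=2, f₁=2.472303, f₂=3.411079, f₃=4.956268, f₄=7.247813, f₅=10.425656, f₆=14.629738, f₇=20.
(h/2)·[f₀ + 2f₁ + 2f₂ + 2f₃ + 2f₄ + 2f₅ + 2f₆ + f₇] = 0.142857·(108.285714) = 15.4694.

15.4694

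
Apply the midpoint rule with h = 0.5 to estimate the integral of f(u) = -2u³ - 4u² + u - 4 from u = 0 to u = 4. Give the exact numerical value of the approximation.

-220

h = (4 − 0)/8 = 0.5.
Midpoints m₁,…,m₈ = 0.25, 0.75, 1.25, 1.75, 2.25, 2.75, 3.25, 3.75.
f(m₁)=-4.03125, f(m₂)=-6.34375, f(m₃)=-12.90625, f(m₄)=-25.21875, f(m₅)=-44.78125, f(m₆)=-73.09375, f(m₇)=-111.65625, f(m₈)=-161.96875.
h·[f(m₁) + f(m₂) + f(m₃) + f(m₄) + f(m₅) + f(m₆) + f(m₇) + f(m₈)] = 0.5·(-440) = -220.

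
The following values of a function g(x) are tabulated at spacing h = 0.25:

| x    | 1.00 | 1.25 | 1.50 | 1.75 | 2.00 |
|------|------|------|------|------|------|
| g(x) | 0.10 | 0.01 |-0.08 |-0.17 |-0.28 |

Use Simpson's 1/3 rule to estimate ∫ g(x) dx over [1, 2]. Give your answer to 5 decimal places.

-0.08167

h = 0.25, n = 4.
(h/3)·[y₀ + 4y₁ + 2y₂ + 4y₃ + y₄] = 0.083333·(-0.98) = -0.08167.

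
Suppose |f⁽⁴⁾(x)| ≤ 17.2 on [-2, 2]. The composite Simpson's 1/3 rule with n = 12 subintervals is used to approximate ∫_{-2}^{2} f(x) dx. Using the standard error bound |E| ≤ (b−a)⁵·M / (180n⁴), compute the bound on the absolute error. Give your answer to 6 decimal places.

|E| ≤ (4)⁵·17.2 / (180·12⁴) = 17612.8/3732480 = 0.004719.

0.004719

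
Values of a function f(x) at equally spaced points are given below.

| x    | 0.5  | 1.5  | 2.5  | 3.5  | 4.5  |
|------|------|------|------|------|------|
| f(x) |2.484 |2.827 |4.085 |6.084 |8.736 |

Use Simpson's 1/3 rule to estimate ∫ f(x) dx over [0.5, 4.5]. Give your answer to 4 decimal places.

18.3447

h = 1, n = 4.
(h/3)·[y₀ + 4y₁ + 2y₂ + 4y₃ + y₄] = 0.333333·(55.034) = 18.3447.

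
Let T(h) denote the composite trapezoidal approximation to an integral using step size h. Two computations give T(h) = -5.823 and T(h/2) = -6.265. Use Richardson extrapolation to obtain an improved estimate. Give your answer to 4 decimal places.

-6.4123

R = (4·T(h/2) − T(h)) / 3 = (4·(-6.265) − (-5.823))/3 = (-19.237)/3 = -6.4123.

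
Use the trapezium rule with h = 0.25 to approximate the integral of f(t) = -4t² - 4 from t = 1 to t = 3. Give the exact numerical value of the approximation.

h = (3 − 1)/8 = 0.25.
Nodes t₀,…,t₈ = 1, 1.25, 1.5, 1.75, 2, 2.25, 2.5, 2.75, 3.
f(t) = -4t² - 4: f₀=-8, f₁=-10.25, f₂=-13, f₃=-16.25, f₄=-20, f₅=-24.25, f₆=-29, f₇=-34.25, f₈=-40.
(h/2)·[f₀ + 2f₁ + 2f₂ + 2f₃ + 2f₄ + 2f₅ + 2f₆ + 2f₇ + f₈] = 0.125·(-342) = -42.75.

-42.75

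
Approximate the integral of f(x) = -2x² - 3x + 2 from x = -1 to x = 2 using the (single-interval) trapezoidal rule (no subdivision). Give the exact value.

-13.5

T = (b−a)/2 · [f(-1) + f(2)] = 1.5·[3 + (-12)] = -13.5.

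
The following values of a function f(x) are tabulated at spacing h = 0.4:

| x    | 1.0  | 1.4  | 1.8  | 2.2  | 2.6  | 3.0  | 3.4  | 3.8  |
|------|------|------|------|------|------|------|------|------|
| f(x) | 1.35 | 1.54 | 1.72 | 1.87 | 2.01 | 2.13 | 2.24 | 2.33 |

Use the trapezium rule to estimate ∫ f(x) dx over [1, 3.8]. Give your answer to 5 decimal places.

5.34000

h = 0.4, n = 7.
(h/2)·[y₀ + 2y₁ + 2y₂ + 2y₃ + 2y₄ + 2y₅ + 2y₆ + y₇] = 0.2·(26.70) = 5.34000.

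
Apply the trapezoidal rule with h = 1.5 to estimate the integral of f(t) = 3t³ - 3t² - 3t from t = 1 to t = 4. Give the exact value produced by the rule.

127.6875

h = (4 − 1)/2 = 1.5.
Nodes t₀,…,t₂ = 1, 2.5, 4.
f(t) = 3t³ - 3t² - 3t: f₀=-3, f₁=20.625, f₂=132.
(h/2)·[f₀ + 2f₁ + f₂] = 0.75·(170.25) = 127.6875.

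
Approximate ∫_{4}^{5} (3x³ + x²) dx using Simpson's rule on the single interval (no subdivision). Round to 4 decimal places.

S = (b−a)/6 · [f(4) + 4f(4.5) + f(5)] = 0.166667·[208 + 4·293.625 + 400] = 297.0833.

297.0833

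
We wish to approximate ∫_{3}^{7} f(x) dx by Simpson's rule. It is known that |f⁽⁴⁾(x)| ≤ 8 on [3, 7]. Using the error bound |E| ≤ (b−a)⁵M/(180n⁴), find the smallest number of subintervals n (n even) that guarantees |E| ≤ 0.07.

6

Need 8192/(180n⁴) ≤ 0.07.
n⁴ ≥ 8192/(180·0.07) = 650.159 ⇒ n ≥ 5.0496, so the smallest even n is 6. (n must be even for Simpson's rule.)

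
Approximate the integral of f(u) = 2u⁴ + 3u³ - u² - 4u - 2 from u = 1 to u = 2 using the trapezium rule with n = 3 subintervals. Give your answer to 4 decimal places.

14.0658

h = (2 − 1)/3 = 0.333333.
Nodes u₀,…,u₃ = 1, 1.333333, 1.666667, 2.
f(u) = 2u⁴ + 3u³ - u² - 4u - 2: f₀=-2, f₁=4.320988, f₂=17.876543, f₃=42.
(h/2)·[f₀ + 2f₁ + 2f₂ + f₃] = 0.166667·(84.395062) = 14.0658.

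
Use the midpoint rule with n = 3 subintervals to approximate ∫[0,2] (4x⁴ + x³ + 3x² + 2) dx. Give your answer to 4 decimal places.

h = (2 − 0)/3 = 0.666667.
Midpoints m₁,…,m₃ = 0.333333, 1, 1.666667.
f(m₁)=2.419753, f(m₂)=10, f(m₃)=45.827160.
h·[f(m₁) + f(m₂) + f(m₃)] = 0.666667·(58.246914) = 38.8313.

38.8313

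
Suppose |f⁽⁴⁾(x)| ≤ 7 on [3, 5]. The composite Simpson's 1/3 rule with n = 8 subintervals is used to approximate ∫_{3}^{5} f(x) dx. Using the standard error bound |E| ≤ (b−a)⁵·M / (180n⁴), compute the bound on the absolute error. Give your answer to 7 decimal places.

0.0003038

|E| ≤ (2)⁵·7 / (180·8⁴) = 224/737280 = 0.0003038.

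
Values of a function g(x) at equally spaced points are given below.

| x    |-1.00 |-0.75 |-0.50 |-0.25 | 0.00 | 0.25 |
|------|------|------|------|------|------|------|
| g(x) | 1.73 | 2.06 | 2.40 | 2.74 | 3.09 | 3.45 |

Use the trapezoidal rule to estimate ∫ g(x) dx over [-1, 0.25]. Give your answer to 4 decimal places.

h = 0.25, n = 5.
(h/2)·[y₀ + 2y₁ + 2y₂ + 2y₃ + 2y₄ + y₅] = 0.125·(25.76) = 3.2200.

3.2200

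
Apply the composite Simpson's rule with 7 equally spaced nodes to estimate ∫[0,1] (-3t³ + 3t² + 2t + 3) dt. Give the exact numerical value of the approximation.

h = (1 − 0)/6 = 0.166667.
Nodes t₀,…,t₆ = 0, 0.166667, 0.333333, 0.5, 0.666667, 0.833333, 1.
f(t) = -3t³ + 3t² + 2t + 3: f₀=3, f₁=3.402778, f₂=3.888889, f₃=4.375, f₄=4.777778, f₅=5.013889, f₆=5.
(h/3)·[f₀ + 4f₁ + 2f₂ + 4f₃ + 2f₄ + 4f₅ + f₆] = 0.055556·(76.5) = 4.25.

4.25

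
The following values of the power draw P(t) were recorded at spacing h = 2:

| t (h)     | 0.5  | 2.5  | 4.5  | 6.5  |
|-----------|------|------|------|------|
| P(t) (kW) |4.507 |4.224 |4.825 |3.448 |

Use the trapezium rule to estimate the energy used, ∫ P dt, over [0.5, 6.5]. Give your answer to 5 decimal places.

h = 2, n = 3.
(h/2)·[y₀ + 2y₁ + 2y₂ + y₃] = 1·(26.053) = 26.05300.

26.05300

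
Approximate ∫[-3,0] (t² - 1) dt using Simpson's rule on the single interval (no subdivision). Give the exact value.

S = (b−a)/6 · [f(-3) + 4f(-1.5) + f(0)] = 0.5·[8 + 4·1.25 + (-1)] = 6.

6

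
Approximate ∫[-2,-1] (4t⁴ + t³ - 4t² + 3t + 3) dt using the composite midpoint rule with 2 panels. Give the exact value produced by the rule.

9.234375

h = (-1 − (-2))/2 = 0.5.
Midpoints m₁,…,m₂ = -1.75, -1.25.
f(m₁)=17.65625, f(m₂)=0.8125.
h·[f(m₁) + f(m₂)] = 0.5·(18.46875) = 9.234375.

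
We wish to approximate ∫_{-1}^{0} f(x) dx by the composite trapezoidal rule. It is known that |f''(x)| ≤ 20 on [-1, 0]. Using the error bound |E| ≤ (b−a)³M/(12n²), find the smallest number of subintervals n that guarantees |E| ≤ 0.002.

Need 20/(12n²) ≤ 0.002.
n² ≥ 20/(12·0.002) = 833.333 ⇒ n ≥ 28.8675, so the smallest n is 29.

29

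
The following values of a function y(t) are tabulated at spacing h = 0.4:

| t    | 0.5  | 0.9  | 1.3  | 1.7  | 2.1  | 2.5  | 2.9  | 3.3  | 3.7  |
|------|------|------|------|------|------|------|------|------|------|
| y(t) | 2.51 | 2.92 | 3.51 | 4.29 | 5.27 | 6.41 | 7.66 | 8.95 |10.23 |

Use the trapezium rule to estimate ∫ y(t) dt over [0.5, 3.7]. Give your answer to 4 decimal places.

h = 0.4, n = 8.
(h/2)·[y₀ + 2y₁ + 2y₂ + 2y₃ + 2y₄ + 2y₅ + 2y₆ + 2y₇ + y₈] = 0.2·(90.76) = 18.1520.

18.1520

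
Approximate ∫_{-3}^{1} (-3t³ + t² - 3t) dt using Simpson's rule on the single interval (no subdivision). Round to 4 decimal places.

81.3333

S = (b−a)/6 · [f(-3) + 4f(-1) + f(1)] = 0.666667·[99 + 4·7 + (-5)] = 81.3333.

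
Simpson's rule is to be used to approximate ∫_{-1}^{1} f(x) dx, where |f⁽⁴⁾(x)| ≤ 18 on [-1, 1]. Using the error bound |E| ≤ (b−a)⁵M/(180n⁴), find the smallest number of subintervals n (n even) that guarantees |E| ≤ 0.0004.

10

Need 576/(180n⁴) ≤ 0.0004.
n⁴ ≥ 576/(180·0.0004) = 8000 ⇒ n ≥ 9.4574, so the smallest even n is 10. (n must be even for Simpson's rule.)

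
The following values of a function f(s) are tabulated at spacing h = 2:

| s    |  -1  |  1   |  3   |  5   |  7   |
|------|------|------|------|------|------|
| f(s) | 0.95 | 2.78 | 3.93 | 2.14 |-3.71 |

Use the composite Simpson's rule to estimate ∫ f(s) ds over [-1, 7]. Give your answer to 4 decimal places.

h = 2, n = 4.
(h/3)·[y₀ + 4y₁ + 2y₂ + 4y₃ + y₄] = 0.666667·(24.78) = 16.5200.

16.5200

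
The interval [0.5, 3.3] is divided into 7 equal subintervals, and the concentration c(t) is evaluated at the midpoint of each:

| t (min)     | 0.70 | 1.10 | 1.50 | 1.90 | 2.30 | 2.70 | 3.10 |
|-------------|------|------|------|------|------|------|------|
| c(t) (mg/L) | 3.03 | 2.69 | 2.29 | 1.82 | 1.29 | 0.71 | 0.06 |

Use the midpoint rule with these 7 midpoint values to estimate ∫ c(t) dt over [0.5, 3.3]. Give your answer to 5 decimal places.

4.75600

h = 0.4, n = 7.
h·[y(m₁) + y(m₂) + y(m₃) + y(m₄) + y(m₅) + y(m₆) + y(m₇)] = 0.4·(11.89) = 4.75600.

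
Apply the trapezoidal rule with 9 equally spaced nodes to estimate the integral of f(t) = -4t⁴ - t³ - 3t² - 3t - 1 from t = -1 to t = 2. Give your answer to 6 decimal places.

h = (2 − (-1))/8 = 0.375.
Nodes t₀,…,t₈ = -1, -0.625, -0.25, 0.125, 0.5, 0.875, 1.25, 1.625, 2.
f(t) = -4t⁴ - t³ - 3t² - 3t - 1: f₀=-4, f₁=-0.6630859375, f₂=-0.4375, f₃=-1.4248046875, f₄=-3.625, f₅=-8.9365234375, f₆=-21.15625, f₇=-45.9794921875, f₈=-91.
(h/2)·[f₀ + 2f₁ + 2f₂ + 2f₃ + 2f₄ + 2f₅ + 2f₆ + 2f₇ + f₈] = 0.1875·(-259.4453125) = -48.645996.

-48.645996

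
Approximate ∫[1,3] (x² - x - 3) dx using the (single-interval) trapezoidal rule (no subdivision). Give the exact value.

T = (b−a)/2 · [f(1) + f(3)] = 1·[(-3) + 3] = 0.

0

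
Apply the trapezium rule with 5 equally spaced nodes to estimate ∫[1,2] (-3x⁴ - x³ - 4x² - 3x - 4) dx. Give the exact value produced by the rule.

-40.708984375

h = (2 − 1)/4 = 0.25.
Nodes x₀,…,x₄ = 1, 1.25, 1.5, 1.75, 2.
f(x) = -3x⁴ - x³ - 4x² - 3x - 4: f₀=-15, f₁=-23.27734375, f₂=-36.0625, f₃=-54.99609375, f₄=-82.
(h/2)·[f₀ + 2f₁ + 2f₂ + 2f₃ + f₄] = 0.125·(-325.671875) = -40.708984375.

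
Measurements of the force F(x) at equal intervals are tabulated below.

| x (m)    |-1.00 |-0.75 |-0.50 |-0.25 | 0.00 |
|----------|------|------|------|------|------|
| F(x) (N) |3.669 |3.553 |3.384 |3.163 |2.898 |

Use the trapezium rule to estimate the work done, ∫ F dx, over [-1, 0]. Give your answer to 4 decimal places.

3.3459

h = 0.25, n = 4.
(h/2)·[y₀ + 2y₁ + 2y₂ + 2y₃ + y₄] = 0.125·(26.767) = 3.3459.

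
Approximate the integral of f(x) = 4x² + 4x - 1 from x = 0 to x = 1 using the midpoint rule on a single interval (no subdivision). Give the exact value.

2

M = (b−a)·f(0.5) = 1·(2) = 2.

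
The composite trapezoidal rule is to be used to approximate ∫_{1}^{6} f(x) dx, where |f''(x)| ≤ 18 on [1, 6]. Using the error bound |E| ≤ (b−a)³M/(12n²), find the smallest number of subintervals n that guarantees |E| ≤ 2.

Need 2250/(12n²) ≤ 2.
n² ≥ 2250/(12·2) = 93.75 ⇒ n ≥ 9.6825, so the smallest n is 10.

10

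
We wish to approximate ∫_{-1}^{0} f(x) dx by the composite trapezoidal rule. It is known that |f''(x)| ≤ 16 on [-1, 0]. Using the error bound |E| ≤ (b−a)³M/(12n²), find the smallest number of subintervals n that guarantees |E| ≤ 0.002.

Need 16/(12n²) ≤ 0.002.
n² ≥ 16/(12·0.002) = 666.667 ⇒ n ≥ 25.8199, so the smallest n is 26.

26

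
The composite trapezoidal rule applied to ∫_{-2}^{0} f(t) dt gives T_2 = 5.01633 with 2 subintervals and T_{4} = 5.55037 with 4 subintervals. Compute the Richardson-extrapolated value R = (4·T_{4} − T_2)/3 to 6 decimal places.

R = (4·T_{4} − T_2) / 3 = (4·5.55037 − 5.01633)/3 = (17.18515)/3 = 5.728383.

5.728383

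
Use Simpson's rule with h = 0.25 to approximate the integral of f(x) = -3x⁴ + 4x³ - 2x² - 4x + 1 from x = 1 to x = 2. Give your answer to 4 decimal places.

-13.2682

h = (2 − 1)/4 = 0.25.
Nodes x₀,…,x₄ = 1, 1.25, 1.5, 1.75, 2.
f(x) = -3x⁴ + 4x³ - 2x² - 4x + 1: f₀=-4, f₁=-6.63671875, f₂=-11.1875, f₃=-18.82421875, f₄=-31.
(h/3)·[f₀ + 4f₁ + 2f₂ + 4f₃ + f₄] = 0.083333·(-159.21875) = -13.2682.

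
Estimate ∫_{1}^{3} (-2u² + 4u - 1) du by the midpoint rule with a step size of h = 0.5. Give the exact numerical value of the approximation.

h = (3 − 1)/4 = 0.5.
Midpoints m₁,…,m₄ = 1.25, 1.75, 2.25, 2.75.
f(m₁)=0.875, f(m₂)=-0.125, f(m₃)=-2.125, f(m₄)=-5.125.
h·[f(m₁) + f(m₂) + f(m₃) + f(m₄)] = 0.5·(-6.5) = -3.25.

-3.25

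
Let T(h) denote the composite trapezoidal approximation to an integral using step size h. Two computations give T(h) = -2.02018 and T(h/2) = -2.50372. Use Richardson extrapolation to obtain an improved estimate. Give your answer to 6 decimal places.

R = (4·T(h/2) − T(h)) / 3 = (4·(-2.50372) − (-2.02018))/3 = (-7.99470)/3 = -2.664900.

-2.664900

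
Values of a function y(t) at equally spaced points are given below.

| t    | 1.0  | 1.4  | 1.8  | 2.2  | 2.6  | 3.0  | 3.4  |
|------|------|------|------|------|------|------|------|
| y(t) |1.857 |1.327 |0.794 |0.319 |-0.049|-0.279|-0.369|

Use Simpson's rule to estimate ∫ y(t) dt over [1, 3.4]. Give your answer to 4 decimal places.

h = 0.4, n = 6.
(h/3)·[y₀ + 4y₁ + 2y₂ + 4y₃ + 2y₄ + 4y₅ + y₆] = 0.133333·(8.446) = 1.1261.

1.1261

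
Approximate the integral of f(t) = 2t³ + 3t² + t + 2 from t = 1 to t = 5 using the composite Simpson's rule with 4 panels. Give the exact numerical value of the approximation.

h = (5 − 1)/4 = 1.
Nodes t₀,…,t₄ = 1, 2, 3, 4, 5.
f(t) = 2t³ + 3t² + t + 2: f₀=8, f₁=32, f₂=86, f₃=182, f₄=332.
(h/3)·[f₀ + 4f₁ + 2f₂ + 4f₃ + f₄] = 0.333333·(1368) = 456.

456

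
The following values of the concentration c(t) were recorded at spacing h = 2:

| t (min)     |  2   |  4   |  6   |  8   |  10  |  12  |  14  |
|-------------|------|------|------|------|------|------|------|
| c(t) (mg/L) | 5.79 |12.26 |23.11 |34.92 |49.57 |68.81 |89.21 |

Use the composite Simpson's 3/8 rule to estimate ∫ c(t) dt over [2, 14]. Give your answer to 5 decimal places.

h = 2, n = 6.
(3h/8)·[y₀ + 3y₁ + 3y₂ + 2y₃ + 3y₄ + 3y₅ + y₆] = 0.75·(626.09) = 469.56750.

469.56750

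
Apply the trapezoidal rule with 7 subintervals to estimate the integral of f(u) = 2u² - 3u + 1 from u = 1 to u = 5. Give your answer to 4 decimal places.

51.1020

h = (5 − 1)/7 = 0.571429.
Nodes u₀,…,u₇ = 1, 1.571429, 2.142857, 2.714286, 3.285714, 3.857143, 4.428571, 5.
f(u) = 2u² - 3u + 1: f₀=0, f₁=1.224490, f₂=3.755102, f₃=7.591837, f₄=12.734694, f₅=19.183673, f₆=26.938776, f₇=36.
(h/2)·[f₀ + 2f₁ + 2f₂ + 2f₃ + 2f₄ + 2f₅ + 2f₆ + f₇] = 0.285714·(178.857143) = 51.1020.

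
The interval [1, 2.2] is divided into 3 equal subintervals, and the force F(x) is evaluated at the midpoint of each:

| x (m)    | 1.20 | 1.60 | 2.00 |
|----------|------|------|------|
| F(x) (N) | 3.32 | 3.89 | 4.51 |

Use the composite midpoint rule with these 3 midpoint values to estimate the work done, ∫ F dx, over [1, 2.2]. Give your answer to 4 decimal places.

4.6880

h = 0.4, n = 3.
h·[y(m₁) + y(m₂) + y(m₃)] = 0.4·(11.72) = 4.6880.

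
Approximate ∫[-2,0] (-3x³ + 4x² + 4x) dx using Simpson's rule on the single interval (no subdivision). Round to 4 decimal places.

14.6667

S = (b−a)/6 · [f(-2) + 4f(-1) + f(0)] = 0.333333·[32 + 4·3 + 0] = 14.6667.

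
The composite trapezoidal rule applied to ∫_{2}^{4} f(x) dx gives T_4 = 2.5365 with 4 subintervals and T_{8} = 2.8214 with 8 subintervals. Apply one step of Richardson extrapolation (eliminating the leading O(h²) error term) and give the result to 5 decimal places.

R = (4·T_{8} − T_4) / 3 = (4·2.8214 − 2.5365)/3 = (8.7491)/3 = 2.91637.

2.91637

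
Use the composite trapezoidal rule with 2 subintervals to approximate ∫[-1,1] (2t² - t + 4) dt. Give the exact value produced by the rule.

10

h = (1 − (-1))/2 = 1.
Nodes t₀,…,t₂ = -1, 0, 1.
f(t) = 2t² - t + 4: f₀=7, f₁=4, f₂=5.
(h/2)·[f₀ + 2f₁ + f₂] = 0.5·(20) = 10.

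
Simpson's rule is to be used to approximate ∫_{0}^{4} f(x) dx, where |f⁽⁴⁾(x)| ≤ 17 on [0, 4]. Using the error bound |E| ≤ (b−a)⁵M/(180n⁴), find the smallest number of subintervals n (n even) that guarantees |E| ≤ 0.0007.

Need 17408/(180n⁴) ≤ 0.0007.
n⁴ ≥ 17408/(180·0.0007) = 138159 ⇒ n ≥ 19.2794, so the smallest even n is 20. (n must be even for Simpson's rule.)

20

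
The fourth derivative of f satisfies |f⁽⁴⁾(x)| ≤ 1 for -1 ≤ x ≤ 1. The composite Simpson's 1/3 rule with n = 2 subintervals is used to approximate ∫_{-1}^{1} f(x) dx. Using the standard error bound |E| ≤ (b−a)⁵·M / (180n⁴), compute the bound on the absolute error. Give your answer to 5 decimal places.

|E| ≤ (2)⁵·1 / (180·2⁴) = 32/2880 = 0.01111.

0.01111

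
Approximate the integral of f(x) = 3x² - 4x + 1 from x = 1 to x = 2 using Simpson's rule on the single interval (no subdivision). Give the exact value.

2

S = (b−a)/6 · [f(1) + 4f(1.5) + f(2)] = 0.166667·[0 + 4·1.75 + 5] = 2.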